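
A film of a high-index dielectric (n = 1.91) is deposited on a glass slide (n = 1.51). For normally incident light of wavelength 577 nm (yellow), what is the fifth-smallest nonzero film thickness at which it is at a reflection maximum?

Top surface (1.0 → 1.91): reflection off a higher-index medium gives a half-wave phase shift.
Bottom surface (1.91 → 1.51): reflection off a lower-index medium gives no phase shift.
The two reflections differ by half a wavelength.
So the condition for constructive reflection is 2 n t = (m + ½) λ.
The fifth-smallest nonzero thickness corresponds to m = 4: t = (m + ½) λ / (2 n) = 4.50 × 577 / (2 × 1.91) = 680 nm.

680 nm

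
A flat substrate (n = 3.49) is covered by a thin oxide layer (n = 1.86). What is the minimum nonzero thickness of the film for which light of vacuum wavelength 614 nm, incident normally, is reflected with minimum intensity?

Ray reflecting at the top interface goes from n = 1.0 toward n = 1.86: a half-wave phase shift.
Bottom surface (1.86 → 3.49): reflection off a higher-index medium gives a half-wave phase shift.
Zero or two π shifts → no net half-wave offset.
With no net inversion, destructive interference in reflection requires 2 n t = (m + ½) λ.
Minimum at m = 0: t = λ / (4 n) = 614 / (4 × 1.86) = 82.5 nm.

82.5 nm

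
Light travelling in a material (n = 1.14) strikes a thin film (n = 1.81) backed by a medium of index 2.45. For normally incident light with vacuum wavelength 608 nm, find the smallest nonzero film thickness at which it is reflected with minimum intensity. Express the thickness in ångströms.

Ray reflecting at the top interface goes from n = 1.14 toward n = 1.81: a half-wave phase shift.
Ray reflecting at the bottom interface goes from n = 1.81 toward n = 2.45: a half-wave phase shift.
Net: no relative phase inversion (both shifts match).
So the condition for destructive reflection is 2 n t = (m + ½) λ.
Minimum at m = 0: t = λ / (4 n) = 608 / (4 × 1.81) = 84.0 nm.

840 Å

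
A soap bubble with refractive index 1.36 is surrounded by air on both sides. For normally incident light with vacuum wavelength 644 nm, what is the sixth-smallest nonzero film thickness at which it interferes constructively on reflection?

Top surface (1.0 → 1.36): reflection off a higher-index medium gives a half-wave phase shift.
Ray reflecting at the bottom interface goes from n = 1.36 toward n = 1.0: no phase shift.
Exactly one π shift → a net half-wave offset.
With one net inversion, constructive interference in reflection requires 2 n t = (m + ½) λ.
The sixth-smallest nonzero thickness corresponds to m = 5: t = (m + ½) λ / (2 n) = 5.50 × 644 / (2 × 1.36) = 1302 nm.

1302 nm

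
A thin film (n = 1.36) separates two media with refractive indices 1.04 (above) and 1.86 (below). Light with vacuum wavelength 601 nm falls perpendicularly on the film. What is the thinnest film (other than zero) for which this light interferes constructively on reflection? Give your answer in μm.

Ray reflecting at the top interface goes from n = 1.04 toward n = 1.36: a half-wave phase shift.
Ray reflecting at the bottom interface goes from n = 1.36 toward n = 1.86: a half-wave phase shift.
The two reflections carry the same phase change, so no net offset.
For strong reflection here: 2 n t = m λ.
Minimum nonzero at m = 1: t = λ / (2 n) = 601 / (2 × 1.36) = 221 nm.

0.221 μm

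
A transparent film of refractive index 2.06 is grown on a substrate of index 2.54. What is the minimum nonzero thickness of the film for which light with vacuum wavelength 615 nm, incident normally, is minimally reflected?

74.6 nm

Top surface (1.0 → 2.06): reflection off a higher-index medium gives a half-wave phase shift.
Ray reflecting at the bottom interface goes from n = 2.06 toward n = 2.54: a half-wave phase shift.
Net: no relative phase inversion (both shifts match).
So the condition for destructive reflection is 2 n t = (m + ½) λ.
Minimum at m = 0: t = λ / (4 n) = 615 / (4 × 2.06) = 74.6 nm.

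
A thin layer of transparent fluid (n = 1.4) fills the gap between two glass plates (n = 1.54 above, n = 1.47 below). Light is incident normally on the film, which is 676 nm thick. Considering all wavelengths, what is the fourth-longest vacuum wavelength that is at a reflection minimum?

473 nm

Top surface (1.54 → 1.4): reflection off a lower-index medium gives no phase shift.
Bottom surface (1.4 → 1.47): reflection off a higher-index medium gives a half-wave phase shift.
The two reflections differ by half a wavelength.
With one net inversion, destructive interference in reflection requires 2 n t = m λ.
λ = 2 n t / m. The fourth-longest wavelength is m = 4: λ = 2 × 1.4 × 676 / 4.00 = 473 nm.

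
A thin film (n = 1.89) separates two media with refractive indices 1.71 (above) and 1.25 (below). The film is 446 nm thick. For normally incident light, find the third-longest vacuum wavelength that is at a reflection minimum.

At the upper boundary (n = 1.71 to n = 1.89) the reflected ray undergoes a half-wave phase shift.
Ray reflecting at the bottom interface goes from n = 1.89 toward n = 1.25: no phase shift.
Exactly one π shift → a net half-wave offset.
So the condition for destructive reflection is 2 n t = m λ.
λ = 2 n t / m. The third-longest wavelength is m = 3: λ = 2 × 1.89 × 446 / 3.00 = 562 nm.

562 nm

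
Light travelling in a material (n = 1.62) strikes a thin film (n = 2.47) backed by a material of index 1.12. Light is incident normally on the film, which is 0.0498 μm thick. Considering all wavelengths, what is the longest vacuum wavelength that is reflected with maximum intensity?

Top surface (1.62 → 2.47): reflection off a higher-index medium gives a half-wave phase shift.
At the lower boundary (n = 2.47 to n = 1.12) the reflected ray undergoes no phase shift.
Net: one phase inversion between the two reflected rays.
So the condition for constructive reflection is 2 n t = (m + ½) λ.
λ = 2 n t / (m + ½). The longest wavelength is m = 0: λ = 2 × 2.47 × 49.8 / 0.500 = 492 nm.

492 nm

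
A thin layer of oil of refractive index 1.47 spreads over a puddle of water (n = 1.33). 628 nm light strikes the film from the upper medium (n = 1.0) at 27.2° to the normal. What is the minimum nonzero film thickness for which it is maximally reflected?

112 nm

Ray reflecting at the top interface goes from n = 1.0 toward n = 1.47: a half-wave phase shift.
At the lower boundary (n = 1.47 to n = 1.33) the reflected ray undergoes no phase shift.
Exactly one π shift → a net half-wave offset.
So the condition for constructive reflection is 2 n t cos θ_r = (m + ½) λ.
Snell's law: 1.0 sin 27.2° = 1.47 sin θ_r → sin θ_r = 0.311, cos θ_r = 0.950.
Minimum at m = 0: t = λ / (4 n cos θ_r) = 628 / (4 × 1.47 × 0.950) = 112 nm.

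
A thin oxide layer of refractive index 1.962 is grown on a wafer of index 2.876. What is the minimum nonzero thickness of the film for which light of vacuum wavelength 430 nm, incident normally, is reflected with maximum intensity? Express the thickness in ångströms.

1096 Å

Ray reflecting at the top interface goes from n = 1.0 toward n = 1.962: a half-wave phase shift.
Bottom surface (1.962 → 2.876): reflection off a higher-index medium gives a half-wave phase shift.
The two reflections carry the same phase change, so no net offset.
So the condition for constructive reflection is 2 n t = m λ.
Minimum nonzero at m = 1: t = λ / (2 n) = 430 / (2 × 1.962) = 110 nm.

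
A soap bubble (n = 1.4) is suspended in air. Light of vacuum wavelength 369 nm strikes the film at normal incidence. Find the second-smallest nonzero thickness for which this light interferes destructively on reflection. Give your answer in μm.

0.264 μm

Ray reflecting at the top interface goes from n = 1.0 toward n = 1.4: a half-wave phase shift.
Bottom surface (1.4 → 1.0): reflection off a lower-index medium gives no phase shift.
Net: one phase inversion between the two reflected rays.
So the condition for destructive reflection is 2 n t = m λ.
The second-smallest nonzero thickness corresponds to m = 2: t = m λ / (2 n) = 2.00 × 369 / (2 × 1.4) = 264 nm.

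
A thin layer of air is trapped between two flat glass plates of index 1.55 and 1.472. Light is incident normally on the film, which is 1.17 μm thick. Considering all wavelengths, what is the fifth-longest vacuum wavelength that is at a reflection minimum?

468 nm

Top surface (1.55 → 1.0): reflection off a lower-index medium gives no phase shift.
At the lower boundary (n = 1.0 to n = 1.472) the reflected ray undergoes a half-wave phase shift.
Net: one phase inversion between the two reflected rays.
For minimum reflection here: 2 n t = m λ.
λ = 2 n t / m. The fifth-longest wavelength is m = 5: λ = 2 × 1.0 × 1170 / 5.00 = 468 nm.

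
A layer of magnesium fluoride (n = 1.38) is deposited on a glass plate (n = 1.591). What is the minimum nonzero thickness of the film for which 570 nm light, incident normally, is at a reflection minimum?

At the upper boundary (n = 1.0 to n = 1.38) the reflected ray undergoes a half-wave phase shift.
Bottom surface (1.38 → 1.591): reflection off a higher-index medium gives a half-wave phase shift.
The two reflections carry the same phase change, so no net offset.
For minimum reflection here: 2 n t = (m + ½) λ.
Minimum at m = 0: t = λ / (4 n) = 570 / (4 × 1.38) = 103 nm.

103 nm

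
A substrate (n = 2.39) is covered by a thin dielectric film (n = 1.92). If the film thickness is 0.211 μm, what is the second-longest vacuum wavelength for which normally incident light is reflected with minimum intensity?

Top surface (1.0 → 1.92): reflection off a higher-index medium gives a half-wave phase shift.
Ray reflecting at the bottom interface goes from n = 1.92 toward n = 2.39: a half-wave phase shift.
The two reflections carry the same phase change, so no net offset.
With no net inversion, destructive interference in reflection requires 2 n t = (m + ½) λ.
λ = 2 n t / (m + ½). The second-longest wavelength is m = 1: λ = 2 × 1.92 × 211 / 1.50 = 540 nm.

540 nm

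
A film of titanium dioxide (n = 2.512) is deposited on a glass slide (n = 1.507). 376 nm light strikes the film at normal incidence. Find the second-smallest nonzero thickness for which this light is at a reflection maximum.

112 nm

Ray reflecting at the top interface goes from n = 1.0 toward n = 2.512: a half-wave phase shift.
Ray reflecting at the bottom interface goes from n = 2.512 toward n = 1.507: no phase shift.
Exactly one π shift → a net half-wave offset.
So the condition for constructive reflection is 2 n t = (m + ½) λ.
The second-smallest nonzero thickness corresponds to m = 1: t = (m + ½) λ / (2 n) = 1.50 × 376 / (2 × 2.512) = 112 nm.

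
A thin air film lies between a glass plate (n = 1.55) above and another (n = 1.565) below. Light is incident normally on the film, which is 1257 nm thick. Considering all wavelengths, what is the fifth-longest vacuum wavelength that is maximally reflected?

559 nm

Top surface (1.55 → 1.0): reflection off a lower-index medium gives no phase shift.
Ray reflecting at the bottom interface goes from n = 1.0 toward n = 1.565: a half-wave phase shift.
The two reflections differ by half a wavelength.
For maximum reflection here: 2 n t = (m + ½) λ.
λ = 2 n t / (m + ½). The fifth-longest wavelength is m = 4: λ = 2 × 1.0 × 1257 / 4.50 = 559 nm.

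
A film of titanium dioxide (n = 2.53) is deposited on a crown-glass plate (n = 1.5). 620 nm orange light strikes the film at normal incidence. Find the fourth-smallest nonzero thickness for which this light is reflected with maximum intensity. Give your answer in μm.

0.429 μm

At the upper boundary (n = 1.0 to n = 2.53) the reflected ray undergoes a half-wave phase shift.
Ray reflecting at the bottom interface goes from n = 2.53 toward n = 1.5: no phase shift.
Net: one phase inversion between the two reflected rays.
So the condition for constructive reflection is 2 n t = (m + ½) λ.
The fourth-smallest nonzero thickness corresponds to m = 3: t = (m + ½) λ / (2 n) = 3.50 × 620 / (2 × 2.53) = 429 nm.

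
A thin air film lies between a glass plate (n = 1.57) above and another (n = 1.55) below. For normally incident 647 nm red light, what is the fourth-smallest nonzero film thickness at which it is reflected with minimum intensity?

Ray reflecting at the top interface goes from n = 1.57 toward n = 1.0: no phase shift.
Bottom surface (1.0 → 1.55): reflection off a higher-index medium gives a half-wave phase shift.
Net: one phase inversion between the two reflected rays.
With one net inversion, destructive interference in reflection requires 2 n t = m λ.
The fourth-smallest nonzero thickness corresponds to m = 4: t = m λ / (2 n) = 4.00 × 647 / (2 × 1.0) = 1294 nm.

1294 nm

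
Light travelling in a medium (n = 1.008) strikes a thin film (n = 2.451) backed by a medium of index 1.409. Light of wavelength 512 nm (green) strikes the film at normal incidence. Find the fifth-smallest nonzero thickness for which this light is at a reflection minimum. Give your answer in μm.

0.522 μm

At the upper boundary (n = 1.008 to n = 2.451) the reflected ray undergoes a half-wave phase shift.
Ray reflecting at the bottom interface goes from n = 2.451 toward n = 1.409: no phase shift.
Exactly one π shift → a net half-wave offset.
With one net inversion, destructive interference in reflection requires 2 n t = m λ.
The fifth-smallest nonzero thickness corresponds to m = 5: t = m λ / (2 n) = 5.00 × 512 / (2 × 2.451) = 522 nm.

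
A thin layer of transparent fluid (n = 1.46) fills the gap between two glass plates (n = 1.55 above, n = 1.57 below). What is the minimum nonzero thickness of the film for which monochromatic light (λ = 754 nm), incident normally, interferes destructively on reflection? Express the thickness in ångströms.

2582 Å

Ray reflecting at the top interface goes from n = 1.55 toward n = 1.46: no phase shift.
Ray reflecting at the bottom interface goes from n = 1.46 toward n = 1.57: a half-wave phase shift.
The two reflections differ by half a wavelength.
So the condition for destructive reflection is 2 n t = m λ.
Minimum nonzero at m = 1: t = λ / (2 n) = 754 / (2 × 1.46) = 258 nm.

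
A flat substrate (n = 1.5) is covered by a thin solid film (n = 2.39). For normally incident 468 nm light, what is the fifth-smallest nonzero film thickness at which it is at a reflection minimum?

Top surface (1.0 → 2.39): reflection off a higher-index medium gives a half-wave phase shift.
At the lower boundary (n = 2.39 to n = 1.5) the reflected ray undergoes no phase shift.
Exactly one π shift → a net half-wave offset.
So the condition for destructive reflection is 2 n t = m λ.
The fifth-smallest nonzero thickness corresponds to m = 5: t = m λ / (2 n) = 5.00 × 468 / (2 × 2.39) = 490 nm.

490 nm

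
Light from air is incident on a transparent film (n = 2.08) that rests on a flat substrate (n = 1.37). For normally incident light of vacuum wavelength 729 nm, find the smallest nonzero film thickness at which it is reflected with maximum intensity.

87.6 nm

Ray reflecting at the top interface goes from n = 1.0 toward n = 2.08: a half-wave phase shift.
At the lower boundary (n = 2.08 to n = 1.37) the reflected ray undergoes no phase shift.
Exactly one π shift → a net half-wave offset.
With one net inversion, constructive interference in reflection requires 2 n t = (m + ½) λ.
Minimum at m = 0: t = λ / (4 n) = 729 / (4 × 2.08) = 87.6 nm.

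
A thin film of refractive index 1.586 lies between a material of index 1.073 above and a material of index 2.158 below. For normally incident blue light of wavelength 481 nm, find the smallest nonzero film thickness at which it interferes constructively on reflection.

Ray reflecting at the top interface goes from n = 1.073 toward n = 1.586: a half-wave phase shift.
Bottom surface (1.586 → 2.158): reflection off a higher-index medium gives a half-wave phase shift.
Zero or two π shifts → no net half-wave offset.
So the condition for constructive reflection is 2 n t = m λ.
Minimum nonzero at m = 1: t = λ / (2 n) = 481 / (2 × 1.586) = 152 nm.

152 nm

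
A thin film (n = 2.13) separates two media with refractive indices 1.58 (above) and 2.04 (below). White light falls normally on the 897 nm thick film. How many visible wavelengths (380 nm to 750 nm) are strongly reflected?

Ray reflecting at the top interface goes from n = 1.58 toward n = 2.13: a half-wave phase shift.
Bottom surface (2.13 → 2.04): reflection off a lower-index medium gives no phase shift.
The two reflections differ by half a wavelength.
So the condition for constructive reflection is 2 n t = (m + ½) λ.
λ = 2 n t / (m + ½) = 3821 / (m + ½) nm.
m=4: 849 nm (IR); m=5: 695 nm (visible); m=6: 588 nm (visible); m=7: 509 nm (visible); m=8: 450 nm (visible); m=9: 402 nm (visible); m=10: 364 nm (UV).

5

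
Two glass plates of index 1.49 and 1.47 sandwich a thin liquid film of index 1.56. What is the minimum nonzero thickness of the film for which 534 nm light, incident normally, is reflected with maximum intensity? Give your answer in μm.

At the upper boundary (n = 1.49 to n = 1.56) the reflected ray undergoes a half-wave phase shift.
Bottom surface (1.56 → 1.47): reflection off a lower-index medium gives no phase shift.
Net: one phase inversion between the two reflected rays.
For strong reflection here: 2 n t = (m + ½) λ.
Minimum at m = 0: t = λ / (4 n) = 534 / (4 × 1.56) = 85.6 nm.

0.0856 μm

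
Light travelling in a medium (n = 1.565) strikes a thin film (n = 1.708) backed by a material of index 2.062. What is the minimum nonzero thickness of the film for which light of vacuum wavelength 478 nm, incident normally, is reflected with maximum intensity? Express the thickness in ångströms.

1399 Å

Top surface (1.565 → 1.708): reflection off a higher-index medium gives a half-wave phase shift.
At the lower boundary (n = 1.708 to n = 2.062) the reflected ray undergoes a half-wave phase shift.
Net: no relative phase inversion (both shifts match).
For maximum reflection here: 2 n t = m λ.
Minimum nonzero at m = 1: t = λ / (2 n) = 478 / (2 × 1.708) = 140 nm.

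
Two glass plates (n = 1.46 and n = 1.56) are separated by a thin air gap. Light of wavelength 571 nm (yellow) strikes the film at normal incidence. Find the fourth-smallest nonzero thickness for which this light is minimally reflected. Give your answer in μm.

Top surface (1.46 → 1.0): reflection off a lower-index medium gives no phase shift.
At the lower boundary (n = 1.0 to n = 1.56) the reflected ray undergoes a half-wave phase shift.
The two reflections differ by half a wavelength.
So the condition for destructive reflection is 2 n t = m λ.
The fourth-smallest nonzero thickness corresponds to m = 4: t = m λ / (2 n) = 4.00 × 571 / (2 × 1.0) = 1142 nm.

1.14 μm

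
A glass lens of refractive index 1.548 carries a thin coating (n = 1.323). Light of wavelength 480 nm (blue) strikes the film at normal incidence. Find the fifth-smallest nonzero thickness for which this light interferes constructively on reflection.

907 nm

Ray reflecting at the top interface goes from n = 1.0 toward n = 1.323: a half-wave phase shift.
Bottom surface (1.323 → 1.548): reflection off a higher-index medium gives a half-wave phase shift.
Net: no relative phase inversion (both shifts match).
With no net inversion, constructive interference in reflection requires 2 n t = m λ.
The fifth-smallest nonzero thickness corresponds to m = 5: t = m λ / (2 n) = 5.00 × 480 / (2 × 1.323) = 907 nm.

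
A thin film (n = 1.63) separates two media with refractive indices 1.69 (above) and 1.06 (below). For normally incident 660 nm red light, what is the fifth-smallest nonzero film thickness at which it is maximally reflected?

At the upper boundary (n = 1.69 to n = 1.63) the reflected ray undergoes no phase shift.
Bottom surface (1.63 → 1.06): reflection off a lower-index medium gives no phase shift.
Zero or two π shifts → no net half-wave offset.
With no net inversion, constructive interference in reflection requires 2 n t = m λ.
The fifth-smallest nonzero thickness corresponds to m = 5: t = m λ / (2 n) = 5.00 × 660 / (2 × 1.63) = 1012 nm.

1012 nm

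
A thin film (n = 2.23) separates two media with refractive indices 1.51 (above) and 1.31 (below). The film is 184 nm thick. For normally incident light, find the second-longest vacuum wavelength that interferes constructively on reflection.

547 nm

At the upper boundary (n = 1.51 to n = 2.23) the reflected ray undergoes a half-wave phase shift.
Ray reflecting at the bottom interface goes from n = 2.23 toward n = 1.31: no phase shift.
Exactly one π shift → a net half-wave offset.
For maximum reflection here: 2 n t = (m + ½) λ.
λ = 2 n t / (m + ½). The second-longest wavelength is m = 1: λ = 2 × 2.23 × 184 / 1.50 = 547 nm.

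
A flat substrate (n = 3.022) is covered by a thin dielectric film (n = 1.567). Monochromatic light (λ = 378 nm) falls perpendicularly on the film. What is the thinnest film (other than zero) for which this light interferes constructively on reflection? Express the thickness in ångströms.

1206 Å

Ray reflecting at the top interface goes from n = 1.0 toward n = 1.567: a half-wave phase shift.
At the lower boundary (n = 1.567 to n = 3.022) the reflected ray undergoes a half-wave phase shift.
Zero or two π shifts → no net half-wave offset.
With no net inversion, constructive interference in reflection requires 2 n t = m λ.
Minimum nonzero at m = 1: t = λ / (2 n) = 378 / (2 × 1.567) = 121 nm.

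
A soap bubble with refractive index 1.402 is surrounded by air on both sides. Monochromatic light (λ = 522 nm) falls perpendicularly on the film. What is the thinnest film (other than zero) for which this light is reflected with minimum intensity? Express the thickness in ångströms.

1862 Å

Ray reflecting at the top interface goes from n = 1.0 toward n = 1.402: a half-wave phase shift.
Bottom surface (1.402 → 1.0): reflection off a lower-index medium gives no phase shift.
Exactly one π shift → a net half-wave offset.
So the condition for destructive reflection is 2 n t = m λ.
Minimum nonzero at m = 1: t = λ / (2 n) = 522 / (2 × 1.402) = 186 nm.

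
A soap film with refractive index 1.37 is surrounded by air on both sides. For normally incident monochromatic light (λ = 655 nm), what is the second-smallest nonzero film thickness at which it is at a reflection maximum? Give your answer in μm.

0.359 μm

Ray reflecting at the top interface goes from n = 1.0 toward n = 1.37: a half-wave phase shift.
At the lower boundary (n = 1.37 to n = 1.0) the reflected ray undergoes no phase shift.
The two reflections differ by half a wavelength.
So the condition for constructive reflection is 2 n t = (m + ½) λ.
The second-smallest nonzero thickness corresponds to m = 1: t = (m + ½) λ / (2 n) = 1.50 × 655 / (2 × 1.37) = 359 nm.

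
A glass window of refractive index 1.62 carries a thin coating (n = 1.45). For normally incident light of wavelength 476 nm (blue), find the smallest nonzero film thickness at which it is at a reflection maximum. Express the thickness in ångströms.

1641 Å

Ray reflecting at the top interface goes from n = 1.0 toward n = 1.45: a half-wave phase shift.
At the lower boundary (n = 1.45 to n = 1.62) the reflected ray undergoes a half-wave phase shift.
Net: no relative phase inversion (both shifts match).
So the condition for constructive reflection is 2 n t = m λ.
Minimum nonzero at m = 1: t = λ / (2 n) = 476 / (2 × 1.45) = 164 nm.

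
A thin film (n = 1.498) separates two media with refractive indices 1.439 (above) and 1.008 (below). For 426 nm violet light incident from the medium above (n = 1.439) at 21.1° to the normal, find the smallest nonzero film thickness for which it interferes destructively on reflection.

Ray reflecting at the top interface goes from n = 1.439 toward n = 1.498: a half-wave phase shift.
Ray reflecting at the bottom interface goes from n = 1.498 toward n = 1.008: no phase shift.
The two reflections differ by half a wavelength.
With one net inversion, destructive interference in reflection requires 2 n t cos θ_r = m λ.
Snell's law: 1.439 sin 21.1° = 1.498 sin θ_r → sin θ_r = 0.346, cos θ_r = 0.938.
Minimum nonzero at m = 1: t = λ / (2 n cos θ_r) = 426 / (2 × 1.498 × 0.938) = 152 nm.

152 nm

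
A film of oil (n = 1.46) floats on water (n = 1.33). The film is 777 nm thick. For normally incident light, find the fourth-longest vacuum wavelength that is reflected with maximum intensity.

Top surface (1.0 → 1.46): reflection off a higher-index medium gives a half-wave phase shift.
Ray reflecting at the bottom interface goes from n = 1.46 toward n = 1.33: no phase shift.
The two reflections differ by half a wavelength.
With one net inversion, constructive interference in reflection requires 2 n t = (m + ½) λ.
λ = 2 n t / (m + ½). The fourth-longest wavelength is m = 3: λ = 2 × 1.46 × 777 / 3.50 = 648 nm.

648 nm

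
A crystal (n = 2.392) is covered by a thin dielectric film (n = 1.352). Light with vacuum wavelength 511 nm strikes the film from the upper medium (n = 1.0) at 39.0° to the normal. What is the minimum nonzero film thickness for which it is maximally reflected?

Top surface (1.0 → 1.352): reflection off a higher-index medium gives a half-wave phase shift.
At the lower boundary (n = 1.352 to n = 2.392) the reflected ray undergoes a half-wave phase shift.
The two reflections carry the same phase change, so no net offset.
So the condition for constructive reflection is 2 n t cos θ_r = m λ.
Snell's law: 1.0 sin 39.0° = 1.352 sin θ_r → sin θ_r = 0.465, cos θ_r = 0.885.
Minimum nonzero at m = 1: t = λ / (2 n cos θ_r) = 511 / (2 × 1.352 × 0.885) = 214 nm.

214 nm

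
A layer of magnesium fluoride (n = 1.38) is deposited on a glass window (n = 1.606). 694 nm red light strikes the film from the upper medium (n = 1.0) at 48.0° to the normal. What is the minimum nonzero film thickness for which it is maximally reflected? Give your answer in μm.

0.298 μm

At the upper boundary (n = 1.0 to n = 1.38) the reflected ray undergoes a half-wave phase shift.
Ray reflecting at the bottom interface goes from n = 1.38 toward n = 1.606: a half-wave phase shift.
Zero or two π shifts → no net half-wave offset.
For maximum reflection here: 2 n t cos θ_r = m λ.
Snell's law: 1.0 sin 48.0° = 1.38 sin θ_r → sin θ_r = 0.539, cos θ_r = 0.843.
Minimum nonzero at m = 1: t = λ / (2 n cos θ_r) = 694 / (2 × 1.38 × 0.843) = 298 nm.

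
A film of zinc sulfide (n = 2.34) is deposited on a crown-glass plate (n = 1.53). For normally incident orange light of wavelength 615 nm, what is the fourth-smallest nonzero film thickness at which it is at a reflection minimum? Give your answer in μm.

0.526 μm

Ray reflecting at the top interface goes from n = 1.0 toward n = 2.34: a half-wave phase shift.
Bottom surface (2.34 → 1.53): reflection off a lower-index medium gives no phase shift.
The two reflections differ by half a wavelength.
So the condition for destructive reflection is 2 n t = m λ.
The fourth-smallest nonzero thickness corresponds to m = 4: t = m λ / (2 n) = 4.00 × 615 / (2 × 2.34) = 526 nm.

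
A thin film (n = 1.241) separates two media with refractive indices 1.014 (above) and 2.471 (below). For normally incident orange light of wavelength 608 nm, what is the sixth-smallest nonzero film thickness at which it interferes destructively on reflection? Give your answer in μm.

1.35 μm

Ray reflecting at the top interface goes from n = 1.014 toward n = 1.241: a half-wave phase shift.
Ray reflecting at the bottom interface goes from n = 1.241 toward n = 2.471: a half-wave phase shift.
Net: no relative phase inversion (both shifts match).
With no net inversion, destructive interference in reflection requires 2 n t = (m + ½) λ.
The sixth-smallest nonzero thickness corresponds to m = 5: t = (m + ½) λ / (2 n) = 5.50 × 608 / (2 × 1.241) = 1347 nm.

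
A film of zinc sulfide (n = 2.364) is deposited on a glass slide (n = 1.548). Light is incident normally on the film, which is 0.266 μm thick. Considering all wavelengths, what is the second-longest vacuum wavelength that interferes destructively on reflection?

Top surface (1.0 → 2.364): reflection off a higher-index medium gives a half-wave phase shift.
Bottom surface (2.364 → 1.548): reflection off a lower-index medium gives no phase shift.
Net: one phase inversion between the two reflected rays.
With one net inversion, destructive interference in reflection requires 2 n t = m λ.
λ = 2 n t / m. The second-longest wavelength is m = 2: λ = 2 × 2.364 × 266 / 2.00 = 629 nm.

629 nm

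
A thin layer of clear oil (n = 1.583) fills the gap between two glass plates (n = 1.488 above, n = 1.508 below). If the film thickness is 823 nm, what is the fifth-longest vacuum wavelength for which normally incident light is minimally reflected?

At the upper boundary (n = 1.488 to n = 1.583) the reflected ray undergoes a half-wave phase shift.
Ray reflecting at the bottom interface goes from n = 1.583 toward n = 1.508: no phase shift.
Net: one phase inversion between the two reflected rays.
With one net inversion, destructive interference in reflection requires 2 n t = m λ.
λ = 2 n t / m. The fifth-longest wavelength is m = 5: λ = 2 × 1.583 × 823 / 5.00 = 521 nm.

521 nm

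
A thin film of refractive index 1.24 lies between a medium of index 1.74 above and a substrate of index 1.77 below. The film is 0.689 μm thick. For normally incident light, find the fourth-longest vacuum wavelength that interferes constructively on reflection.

488 nm

Top surface (1.74 → 1.24): reflection off a lower-index medium gives no phase shift.
Bottom surface (1.24 → 1.77): reflection off a higher-index medium gives a half-wave phase shift.
The two reflections differ by half a wavelength.
For strong reflection here: 2 n t = (m + ½) λ.
λ = 2 n t / (m + ½). The fourth-longest wavelength is m = 3: λ = 2 × 1.24 × 689 / 3.50 = 488 nm.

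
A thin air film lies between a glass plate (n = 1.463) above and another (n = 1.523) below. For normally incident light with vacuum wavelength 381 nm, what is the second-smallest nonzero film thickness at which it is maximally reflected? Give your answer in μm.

Ray reflecting at the top interface goes from n = 1.463 toward n = 1.0: no phase shift.
Ray reflecting at the bottom interface goes from n = 1.0 toward n = 1.523: a half-wave phase shift.
Net: one phase inversion between the two reflected rays.
For bright reflection here: 2 n t = (m + ½) λ.
The second-smallest nonzero thickness corresponds to m = 1: t = (m + ½) λ / (2 n) = 1.50 × 381 / (2 × 1.0) = 286 nm.

0.286 μm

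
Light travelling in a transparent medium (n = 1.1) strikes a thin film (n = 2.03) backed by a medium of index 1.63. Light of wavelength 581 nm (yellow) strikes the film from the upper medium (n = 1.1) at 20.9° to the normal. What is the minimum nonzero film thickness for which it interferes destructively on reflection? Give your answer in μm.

0.146 μm

Top surface (1.1 → 2.03): reflection off a higher-index medium gives a half-wave phase shift.
Ray reflecting at the bottom interface goes from n = 2.03 toward n = 1.63: no phase shift.
Net: one phase inversion between the two reflected rays.
For weak reflection here: 2 n t cos θ_r = m λ.
Snell's law: 1.1 sin 20.9° = 2.03 sin θ_r → sin θ_r = 0.193, cos θ_r = 0.981.
Minimum nonzero at m = 1: t = λ / (2 n cos θ_r) = 581 / (2 × 2.03 × 0.981) = 146 nm.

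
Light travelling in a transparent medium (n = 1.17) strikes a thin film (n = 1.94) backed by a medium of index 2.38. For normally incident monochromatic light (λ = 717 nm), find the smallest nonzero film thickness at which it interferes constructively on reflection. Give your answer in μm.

0.185 μm

Top surface (1.17 → 1.94): reflection off a higher-index medium gives a half-wave phase shift.
At the lower boundary (n = 1.94 to n = 2.38) the reflected ray undergoes a half-wave phase shift.
Net: no relative phase inversion (both shifts match).
With no net inversion, constructive interference in reflection requires 2 n t = m λ.
Minimum nonzero at m = 1: t = λ / (2 n) = 717 / (2 × 1.94) = 185 nm.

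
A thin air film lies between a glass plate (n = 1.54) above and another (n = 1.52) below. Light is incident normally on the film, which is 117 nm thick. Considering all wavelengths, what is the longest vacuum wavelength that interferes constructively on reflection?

Top surface (1.54 → 1.0): reflection off a lower-index medium gives no phase shift.
At the lower boundary (n = 1.0 to n = 1.52) the reflected ray undergoes a half-wave phase shift.
The two reflections differ by half a wavelength.
So the condition for constructive reflection is 2 n t = (m + ½) λ.
λ = 2 n t / (m + ½). The longest wavelength is m = 0: λ = 2 × 1.0 × 117 / 0.500 = 468 nm.

468 nm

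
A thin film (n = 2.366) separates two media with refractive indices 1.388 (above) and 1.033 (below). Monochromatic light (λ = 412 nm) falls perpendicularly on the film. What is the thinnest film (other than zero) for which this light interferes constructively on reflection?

43.5 nm

Top surface (1.388 → 2.366): reflection off a higher-index medium gives a half-wave phase shift.
At the lower boundary (n = 2.366 to n = 1.033) the reflected ray undergoes no phase shift.
Exactly one π shift → a net half-wave offset.
So the condition for constructive reflection is 2 n t = (m + ½) λ.
Minimum at m = 0: t = λ / (4 n) = 412 / (4 × 2.366) = 43.5 nm.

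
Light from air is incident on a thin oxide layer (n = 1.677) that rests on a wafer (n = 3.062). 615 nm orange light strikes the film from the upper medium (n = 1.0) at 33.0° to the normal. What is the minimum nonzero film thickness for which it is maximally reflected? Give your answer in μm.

At the upper boundary (n = 1.0 to n = 1.677) the reflected ray undergoes a half-wave phase shift.
At the lower boundary (n = 1.677 to n = 3.062) the reflected ray undergoes a half-wave phase shift.
Net: no relative phase inversion (both shifts match).
With no net inversion, constructive interference in reflection requires 2 n t cos θ_r = m λ.
Snell's law: 1.0 sin 33.0° = 1.677 sin θ_r → sin θ_r = 0.325, cos θ_r = 0.946.
Minimum nonzero at m = 1: t = λ / (2 n cos θ_r) = 615 / (2 × 1.677 × 0.946) = 194 nm.

0.194 μm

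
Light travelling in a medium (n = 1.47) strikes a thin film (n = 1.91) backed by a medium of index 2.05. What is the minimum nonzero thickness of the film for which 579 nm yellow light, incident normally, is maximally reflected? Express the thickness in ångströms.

Top surface (1.47 → 1.91): reflection off a higher-index medium gives a half-wave phase shift.
At the lower boundary (n = 1.91 to n = 2.05) the reflected ray undergoes a half-wave phase shift.
The two reflections carry the same phase change, so no net offset.
So the condition for constructive reflection is 2 n t = m λ.
Minimum nonzero at m = 1: t = λ / (2 n) = 579 / (2 × 1.91) = 152 nm.

1516 Å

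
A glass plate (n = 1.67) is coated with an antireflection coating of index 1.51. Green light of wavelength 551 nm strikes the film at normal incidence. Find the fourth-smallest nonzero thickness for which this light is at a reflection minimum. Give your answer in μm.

Top surface (1.0 → 1.51): reflection off a higher-index medium gives a half-wave phase shift.
Ray reflecting at the bottom interface goes from n = 1.51 toward n = 1.67: a half-wave phase shift.
Net: no relative phase inversion (both shifts match).
So the condition for destructive reflection is 2 n t = (m + ½) λ.
The fourth-smallest nonzero thickness corresponds to m = 3: t = (m + ½) λ / (2 n) = 3.50 × 551 / (2 × 1.51) = 639 nm.

0.639 μm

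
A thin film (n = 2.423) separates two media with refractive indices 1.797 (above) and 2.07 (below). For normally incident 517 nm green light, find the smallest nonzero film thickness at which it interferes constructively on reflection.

Ray reflecting at the top interface goes from n = 1.797 toward n = 2.423: a half-wave phase shift.
Bottom surface (2.423 → 2.07): reflection off a lower-index medium gives no phase shift.
Net: one phase inversion between the two reflected rays.
So the condition for constructive reflection is 2 n t = (m + ½) λ.
Minimum at m = 0: t = λ / (4 n) = 517 / (4 × 2.423) = 53.3 nm.

53.3 nm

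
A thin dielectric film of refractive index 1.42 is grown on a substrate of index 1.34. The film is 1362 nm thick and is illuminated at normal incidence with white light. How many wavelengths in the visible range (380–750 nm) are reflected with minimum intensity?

At the upper boundary (n = 1.0 to n = 1.42) the reflected ray undergoes a half-wave phase shift.
At the lower boundary (n = 1.42 to n = 1.34) the reflected ray undergoes no phase shift.
Net: one phase inversion between the two reflected rays.
With one net inversion, destructive interference in reflection requires 2 n t = m λ.
λ = 2 n t / m = 3868 / m nm.
m=5: 774 nm (IR); m=6: 645 nm (visible); m=7: 553 nm (visible); m=8: 484 nm (visible); m=9: 430 nm (visible); m=10: 387 nm (visible); m=11: 352 nm (UV).

5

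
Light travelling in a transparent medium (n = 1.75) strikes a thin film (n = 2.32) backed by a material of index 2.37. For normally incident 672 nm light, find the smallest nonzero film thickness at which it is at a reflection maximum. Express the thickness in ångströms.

1448 Å

Top surface (1.75 → 2.32): reflection off a higher-index medium gives a half-wave phase shift.
Ray reflecting at the bottom interface goes from n = 2.32 toward n = 2.37: a half-wave phase shift.
The two reflections carry the same phase change, so no net offset.
With no net inversion, constructive interference in reflection requires 2 n t = m λ.
Minimum nonzero at m = 1: t = λ / (2 n) = 672 / (2 × 2.32) = 145 nm.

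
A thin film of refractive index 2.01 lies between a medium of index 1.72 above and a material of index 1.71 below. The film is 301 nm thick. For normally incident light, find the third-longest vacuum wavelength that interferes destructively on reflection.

At the upper boundary (n = 1.72 to n = 2.01) the reflected ray undergoes a half-wave phase shift.
Ray reflecting at the bottom interface goes from n = 2.01 toward n = 1.71: no phase shift.
Exactly one π shift → a net half-wave offset.
So the condition for destructive reflection is 2 n t = m λ.
λ = 2 n t / m. The third-longest wavelength is m = 3: λ = 2 × 2.01 × 301 / 3.00 = 403 nm.

403 nm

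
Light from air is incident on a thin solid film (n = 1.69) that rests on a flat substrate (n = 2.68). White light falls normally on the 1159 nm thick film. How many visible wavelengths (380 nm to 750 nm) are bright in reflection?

5

At the upper boundary (n = 1.0 to n = 1.69) the reflected ray undergoes a half-wave phase shift.
Ray reflecting at the bottom interface goes from n = 1.69 toward n = 2.68: a half-wave phase shift.
The two reflections carry the same phase change, so no net offset.
For strong reflection here: 2 n t = m λ.
λ = 2 n t / m = 3917 / m nm.
m=5: 783 nm (IR); m=6: 653 nm (visible); m=7: 560 nm (visible); m=8: 490 nm (visible); m=9: 435 nm (visible); m=10: 392 nm (visible); m=11: 356 nm (UV).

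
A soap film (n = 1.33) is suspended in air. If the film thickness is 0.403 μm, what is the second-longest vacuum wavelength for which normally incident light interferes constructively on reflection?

Top surface (1.0 → 1.33): reflection off a higher-index medium gives a half-wave phase shift.
Ray reflecting at the bottom interface goes from n = 1.33 toward n = 1.0: no phase shift.
The two reflections differ by half a wavelength.
For maximum reflection here: 2 n t = (m + ½) λ.
λ = 2 n t / (m + ½). The second-longest wavelength is m = 1: λ = 2 × 1.33 × 403 / 1.50 = 715 nm.

715 nm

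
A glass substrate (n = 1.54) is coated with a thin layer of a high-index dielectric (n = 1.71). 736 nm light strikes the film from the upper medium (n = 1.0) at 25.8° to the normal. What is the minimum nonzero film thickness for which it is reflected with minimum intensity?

Ray reflecting at the top interface goes from n = 1.0 toward n = 1.71: a half-wave phase shift.
Ray reflecting at the bottom interface goes from n = 1.71 toward n = 1.54: no phase shift.
Net: one phase inversion between the two reflected rays.
For minimum reflection here: 2 n t cos θ_r = m λ.
Snell's law: 1.0 sin 25.8° = 1.71 sin θ_r → sin θ_r = 0.255, cos θ_r = 0.967.
Minimum nonzero at m = 1: t = λ / (2 n cos θ_r) = 736 / (2 × 1.71 × 0.967) = 223 nm.

223 nm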